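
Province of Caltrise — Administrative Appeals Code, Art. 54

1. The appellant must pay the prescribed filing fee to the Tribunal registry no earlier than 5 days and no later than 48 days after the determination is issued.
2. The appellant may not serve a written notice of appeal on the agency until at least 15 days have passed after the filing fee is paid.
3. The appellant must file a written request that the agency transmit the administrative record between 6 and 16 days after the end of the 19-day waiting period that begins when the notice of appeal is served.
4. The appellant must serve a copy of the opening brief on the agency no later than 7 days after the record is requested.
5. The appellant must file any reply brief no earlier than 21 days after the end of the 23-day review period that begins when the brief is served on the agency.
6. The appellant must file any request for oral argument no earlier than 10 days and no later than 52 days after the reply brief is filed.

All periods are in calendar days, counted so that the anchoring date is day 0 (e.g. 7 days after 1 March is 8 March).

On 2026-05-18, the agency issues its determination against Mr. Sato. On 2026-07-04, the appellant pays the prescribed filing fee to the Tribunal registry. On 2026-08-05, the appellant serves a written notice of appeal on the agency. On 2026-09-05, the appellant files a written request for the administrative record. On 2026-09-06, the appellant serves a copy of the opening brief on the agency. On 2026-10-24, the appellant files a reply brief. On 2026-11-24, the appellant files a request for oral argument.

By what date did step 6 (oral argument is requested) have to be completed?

Step 6 runs from 2026-10-24, when the reply brief is filed. The window is 10–52 days after 2026-10-24; it closes on 2026-12-15.

2026-12-15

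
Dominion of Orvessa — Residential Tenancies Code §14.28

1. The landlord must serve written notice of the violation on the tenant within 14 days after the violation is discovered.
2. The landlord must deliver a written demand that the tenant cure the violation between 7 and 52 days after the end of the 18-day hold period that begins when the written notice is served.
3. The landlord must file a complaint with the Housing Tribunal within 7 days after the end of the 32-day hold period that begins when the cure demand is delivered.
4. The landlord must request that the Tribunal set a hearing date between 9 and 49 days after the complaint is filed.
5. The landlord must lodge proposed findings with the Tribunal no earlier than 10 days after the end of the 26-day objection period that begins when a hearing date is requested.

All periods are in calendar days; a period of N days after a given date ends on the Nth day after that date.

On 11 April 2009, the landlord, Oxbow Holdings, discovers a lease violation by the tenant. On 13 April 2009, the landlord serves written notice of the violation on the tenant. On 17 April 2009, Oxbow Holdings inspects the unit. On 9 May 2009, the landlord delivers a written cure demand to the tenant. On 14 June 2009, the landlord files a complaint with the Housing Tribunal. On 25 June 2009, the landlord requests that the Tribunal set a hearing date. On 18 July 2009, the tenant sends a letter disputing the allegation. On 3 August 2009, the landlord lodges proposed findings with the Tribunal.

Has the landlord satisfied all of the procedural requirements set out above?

Step 1: 14 days after 11 April 2009 (when the violation is discovered) is 25 April 2009; done 13 April 2009 — timely.
Step 2: the window is 7–52 days after 1 May 2009 (end of the 18-day hold period, which began when the written notice is served on 13 April 2009), so 8 May 2009 through 22 June 2009; done 9 May 2009 — within the window.
Step 3: 7 days after 10 June 2009 (end of the 32-day hold period, which began when the cure demand is delivered on 9 May 2009) is 17 June 2009; done 14 June 2009 — timely.
Step 4: the window is 9–49 days after 14 June 2009 (when the complaint is filed), so 23 June 2009 through 2 August 2009; done 25 June 2009 — within the window.
Step 5: the earliest permitted date is 10 days after 21 July 2009 (end of the 26-day objection period, which began when a hearing date is requested on 25 June 2009), i.e. 31 July 2009; done 3 August 2009, after the minimum wait.

Yes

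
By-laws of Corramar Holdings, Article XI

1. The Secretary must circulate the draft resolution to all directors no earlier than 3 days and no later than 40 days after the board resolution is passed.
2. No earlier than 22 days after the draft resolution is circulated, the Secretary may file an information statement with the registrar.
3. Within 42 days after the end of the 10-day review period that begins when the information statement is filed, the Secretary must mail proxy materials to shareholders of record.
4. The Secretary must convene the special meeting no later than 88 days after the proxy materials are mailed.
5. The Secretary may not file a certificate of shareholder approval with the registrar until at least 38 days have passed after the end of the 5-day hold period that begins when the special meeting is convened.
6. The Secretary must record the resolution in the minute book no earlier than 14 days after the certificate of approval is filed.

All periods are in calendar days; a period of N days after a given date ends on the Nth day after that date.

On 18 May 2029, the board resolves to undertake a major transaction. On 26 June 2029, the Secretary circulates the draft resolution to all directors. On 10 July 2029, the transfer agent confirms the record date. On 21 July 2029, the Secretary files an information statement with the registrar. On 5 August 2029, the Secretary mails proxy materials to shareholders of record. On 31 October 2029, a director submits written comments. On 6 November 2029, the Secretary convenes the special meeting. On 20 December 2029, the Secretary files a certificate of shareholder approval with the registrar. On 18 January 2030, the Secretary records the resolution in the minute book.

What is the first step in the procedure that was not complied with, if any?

Step 1 — 3 and 40 days from 18 May 2029 (when the board resolution is passed) are 21 May 2029 and 27 June 2029 respectively; 26 June 2029 falls inside that range.
Step 2 — must wait 22 days from 26 June 2029 (when the draft resolution is circulated), so not before 18 July 2029; 21 July 2029 is on or after that date.
Step 3 — counting 42 days from 31 July 2029 (end of the 10-day review period, which began when the information statement is filed on 21 July 2029) gives a deadline of 11 September 2029; completed 5 August 2029, before the deadline.
Step 4 — counting 88 days from 5 August 2029 (when the proxy materials are mailed) gives a deadline of 1 November 2029; not done until 6 November 2029, 5 days after the deadline.
Later steps need not be reached.

Step 4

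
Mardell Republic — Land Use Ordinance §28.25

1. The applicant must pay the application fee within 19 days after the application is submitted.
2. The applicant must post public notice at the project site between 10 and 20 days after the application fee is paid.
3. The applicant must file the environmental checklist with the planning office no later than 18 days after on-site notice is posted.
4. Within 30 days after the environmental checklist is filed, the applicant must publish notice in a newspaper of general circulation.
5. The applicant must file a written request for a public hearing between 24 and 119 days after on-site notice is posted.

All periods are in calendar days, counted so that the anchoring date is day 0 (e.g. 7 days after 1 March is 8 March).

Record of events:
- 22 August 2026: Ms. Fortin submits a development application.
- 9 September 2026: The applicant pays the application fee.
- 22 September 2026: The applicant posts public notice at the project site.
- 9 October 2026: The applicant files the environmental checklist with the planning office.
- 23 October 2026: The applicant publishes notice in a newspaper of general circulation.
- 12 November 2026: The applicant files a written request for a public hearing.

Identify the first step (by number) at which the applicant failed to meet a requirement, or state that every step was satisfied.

None — every step was satisfied

Step 1: 19 days after 22 August 2026 (when the application is submitted) is 10 September 2026; done 9 September 2026 — timely.
Step 2: the window is 10–20 days after 9 September 2026 (when the application fee is paid), so 19 September 2026 through 29 September 2026; done 22 September 2026, which is between those dates.
Step 3: 18 days after 22 September 2026 (when on-site notice is posted) is 10 October 2026; completed 9 October 2026, before the deadline.
Step 4: 30 days after 9 October 2026 (when the environmental checklist is filed) is 8 November 2026; done 23 October 2026 — timely.
Step 5: the window is 24–119 days after 22 September 2026 (when on-site notice is posted), so 16 October 2026 through 19 January 2027; 12 November 2026 falls inside that range.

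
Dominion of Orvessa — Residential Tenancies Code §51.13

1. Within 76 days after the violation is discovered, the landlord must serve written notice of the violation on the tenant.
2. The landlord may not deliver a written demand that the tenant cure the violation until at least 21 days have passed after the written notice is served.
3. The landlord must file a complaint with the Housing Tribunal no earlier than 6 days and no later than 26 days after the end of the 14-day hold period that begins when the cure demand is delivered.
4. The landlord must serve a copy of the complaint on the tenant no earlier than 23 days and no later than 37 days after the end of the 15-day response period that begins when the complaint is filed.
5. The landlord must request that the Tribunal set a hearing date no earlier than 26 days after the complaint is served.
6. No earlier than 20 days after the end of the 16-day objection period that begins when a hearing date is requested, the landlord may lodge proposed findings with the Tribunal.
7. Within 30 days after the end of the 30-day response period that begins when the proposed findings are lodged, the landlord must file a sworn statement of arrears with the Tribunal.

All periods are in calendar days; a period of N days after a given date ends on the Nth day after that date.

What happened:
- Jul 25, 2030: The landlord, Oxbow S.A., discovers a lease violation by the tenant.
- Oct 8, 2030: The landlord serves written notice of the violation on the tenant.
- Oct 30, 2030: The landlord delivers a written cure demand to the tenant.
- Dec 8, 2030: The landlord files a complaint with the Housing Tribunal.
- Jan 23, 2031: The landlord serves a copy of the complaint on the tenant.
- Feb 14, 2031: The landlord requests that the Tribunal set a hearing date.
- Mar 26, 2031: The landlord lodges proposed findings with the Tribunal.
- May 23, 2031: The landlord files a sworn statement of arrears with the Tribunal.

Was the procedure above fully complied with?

No

(1) due by Jul 25, 2030 + 76 days = Oct 9, 2030; done Oct 8, 2030 — timely.
(2) permitted from Oct 8, 2030 + 21 days = Oct 29, 2030 onward; Oct 30, 2030 is on or after that date.
(3) the permitted window runs from Nov 13, 2030 + 6 = Nov 19, 2030 to Nov 13, 2030 + 26 = Dec 9, 2030; done Dec 8, 2030 — within the window.
(4) the permitted window runs from Dec 23, 2030 + 23 = Jan 15, 2031 to Dec 23, 2030 + 37 = Jan 29, 2031; Jan 23, 2031 falls inside that range.
(5) permitted from Jan 23, 2031 + 26 days = Feb 18, 2031 onward; acted on Feb 14, 2031, 4 days prematurely.
That is the first point of non-compliance.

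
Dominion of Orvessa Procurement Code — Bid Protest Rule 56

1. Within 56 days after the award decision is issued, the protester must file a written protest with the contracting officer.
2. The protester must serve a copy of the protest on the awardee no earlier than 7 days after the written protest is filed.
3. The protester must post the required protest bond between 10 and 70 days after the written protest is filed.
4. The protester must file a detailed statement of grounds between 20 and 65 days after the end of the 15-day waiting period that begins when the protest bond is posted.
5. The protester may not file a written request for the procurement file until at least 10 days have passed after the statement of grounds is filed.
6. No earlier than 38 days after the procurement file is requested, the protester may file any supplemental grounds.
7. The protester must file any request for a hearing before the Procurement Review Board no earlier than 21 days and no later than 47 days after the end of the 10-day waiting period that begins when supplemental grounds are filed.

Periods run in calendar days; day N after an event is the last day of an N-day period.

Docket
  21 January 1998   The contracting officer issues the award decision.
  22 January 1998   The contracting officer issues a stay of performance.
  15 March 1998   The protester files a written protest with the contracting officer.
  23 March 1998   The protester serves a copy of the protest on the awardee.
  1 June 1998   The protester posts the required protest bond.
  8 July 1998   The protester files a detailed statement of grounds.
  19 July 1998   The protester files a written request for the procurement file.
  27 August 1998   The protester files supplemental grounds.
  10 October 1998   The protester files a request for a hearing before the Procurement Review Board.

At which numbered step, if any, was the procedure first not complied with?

Step 3

Step 1: 56 days after 21 January 1998 (when the award decision is issued) is 18 March 1998; 15 March 1998 is within that limit.
Step 2: the earliest permitted date is 7 days after 15 March 1998 (when the written protest is filed), i.e. 22 March 1998; done 23 March 1998 — permitted.
Step 3: the window is 10–70 days after 15 March 1998 (when the written protest is filed), so 25 March 1998 through 24 May 1998; 1 June 1998 is 8 days past the end of the window.
No need to go further; step 3 was not satisfied.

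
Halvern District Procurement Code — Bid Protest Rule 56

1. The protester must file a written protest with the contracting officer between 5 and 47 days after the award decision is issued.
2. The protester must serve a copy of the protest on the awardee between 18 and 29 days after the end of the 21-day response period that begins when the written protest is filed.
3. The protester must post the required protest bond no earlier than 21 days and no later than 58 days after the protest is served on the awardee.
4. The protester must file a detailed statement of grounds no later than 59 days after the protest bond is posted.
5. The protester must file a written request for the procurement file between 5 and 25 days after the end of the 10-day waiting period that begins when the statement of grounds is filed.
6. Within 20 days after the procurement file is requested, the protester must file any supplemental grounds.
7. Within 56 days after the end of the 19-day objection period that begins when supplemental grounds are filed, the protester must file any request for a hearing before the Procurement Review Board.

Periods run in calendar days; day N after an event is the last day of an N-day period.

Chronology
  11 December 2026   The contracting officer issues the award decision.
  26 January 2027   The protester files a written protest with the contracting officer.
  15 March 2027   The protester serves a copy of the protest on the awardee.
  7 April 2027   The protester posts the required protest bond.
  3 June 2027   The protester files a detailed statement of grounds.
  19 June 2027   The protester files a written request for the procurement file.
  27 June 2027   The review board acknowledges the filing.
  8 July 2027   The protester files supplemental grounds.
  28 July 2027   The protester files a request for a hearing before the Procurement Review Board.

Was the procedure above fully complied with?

Yes

Step 1: the window is 5–47 days after 11 December 2026 (when the award decision is issued), so 16 December 2026 through 27 January 2027; done 26 January 2027 — within the window.
Step 2: the window is 18–29 days after 16 February 2027 (end of the 21-day response period, which began when the written protest is filed on 26 January 2027), so 6 March 2027 through 17 March 2027; 15 March 2027 falls inside that range.
Step 3: the window is 21–58 days after 15 March 2027 (when the protest is served on the awardee), so 5 April 2027 through 12 May 2027; done 7 April 2027, which is between those dates.
Step 4: 59 days after 7 April 2027 (when the protest bond is posted) is 5 June 2027; completed 3 June 2027, before the deadline.
Step 5: the window is 5–25 days after 13 June 2027 (end of the 10-day waiting period, which began when the statement of grounds is filed on 3 June 2027), so 18 June 2027 through 8 July 2027; done 19 June 2027, which is between those dates.
Step 6: 20 days after 19 June 2027 (when the procurement file is requested) is 9 July 2027; 8 July 2027 is within that limit.
Step 7: 56 days after 27 July 2027 (end of the 19-day objection period, which began when supplemental grounds are filed on 8 July 2027) is 21 September 2027; done 28 July 2027 — timely.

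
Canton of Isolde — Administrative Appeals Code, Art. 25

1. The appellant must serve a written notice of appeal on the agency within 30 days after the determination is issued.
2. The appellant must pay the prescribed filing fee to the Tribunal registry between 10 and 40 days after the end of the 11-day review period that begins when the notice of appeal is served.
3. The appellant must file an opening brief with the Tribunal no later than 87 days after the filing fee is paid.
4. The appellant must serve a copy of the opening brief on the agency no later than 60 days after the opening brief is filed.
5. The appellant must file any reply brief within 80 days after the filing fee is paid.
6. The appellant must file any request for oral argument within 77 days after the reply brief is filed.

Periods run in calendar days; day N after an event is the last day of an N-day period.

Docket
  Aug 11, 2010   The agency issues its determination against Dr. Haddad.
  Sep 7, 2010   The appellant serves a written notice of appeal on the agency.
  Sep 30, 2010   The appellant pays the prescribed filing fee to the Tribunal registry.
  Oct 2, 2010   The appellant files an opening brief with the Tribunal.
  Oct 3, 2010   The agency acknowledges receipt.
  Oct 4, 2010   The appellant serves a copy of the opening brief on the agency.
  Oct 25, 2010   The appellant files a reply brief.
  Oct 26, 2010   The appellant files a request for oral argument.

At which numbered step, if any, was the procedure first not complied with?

None — every step was satisfied

(1) due by Aug 11, 2010 + 30 days = Sep 10, 2010; completed Sep 7, 2010, before the deadline.
(2) the permitted window runs from Sep 18, 2010 + 10 = Sep 28, 2010 to Sep 18, 2010 + 40 = Oct 28, 2010; done Sep 30, 2010 — within the window.
(3) due by Sep 30, 2010 + 87 days = Dec 26, 2010; completed Oct 2, 2010, before the deadline.
(4) due by Oct 2, 2010 + 60 days = Dec 1, 2010; Oct 4, 2010 is within that limit.
(5) due by Sep 30, 2010 + 80 days = Dec 19, 2010; done Oct 25, 2010 — timely.
(6) due by Oct 25, 2010 + 77 days = Jan 10, 2011; done Oct 26, 2010 — timely.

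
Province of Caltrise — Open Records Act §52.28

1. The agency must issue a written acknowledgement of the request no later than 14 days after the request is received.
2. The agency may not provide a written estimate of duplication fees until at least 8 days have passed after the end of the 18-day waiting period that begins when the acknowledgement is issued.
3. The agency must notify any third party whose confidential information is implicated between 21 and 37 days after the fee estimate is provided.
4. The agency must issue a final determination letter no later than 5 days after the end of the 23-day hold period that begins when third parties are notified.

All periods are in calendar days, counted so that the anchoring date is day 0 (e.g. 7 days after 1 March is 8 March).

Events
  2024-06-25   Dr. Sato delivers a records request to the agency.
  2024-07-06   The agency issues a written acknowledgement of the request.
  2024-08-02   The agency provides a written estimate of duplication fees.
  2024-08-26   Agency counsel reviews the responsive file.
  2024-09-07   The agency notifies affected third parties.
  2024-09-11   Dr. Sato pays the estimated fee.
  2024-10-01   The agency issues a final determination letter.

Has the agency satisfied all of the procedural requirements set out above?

Yes

(1) due by 2024-06-25 + 14 days = 2024-07-09; completed 2024-07-06, before the deadline.
(2) permitted from 2024-07-24 + 8 days = 2024-08-01 onward; 2024-08-02 is on or after that date.
(3) the permitted window runs from 2024-08-02 + 21 = 2024-08-23 to 2024-08-02 + 37 = 2024-09-08; done 2024-09-07 — within the window.
(4) due by 2024-09-30 + 5 days = 2024-10-05; completed 2024-10-01, before the deadline.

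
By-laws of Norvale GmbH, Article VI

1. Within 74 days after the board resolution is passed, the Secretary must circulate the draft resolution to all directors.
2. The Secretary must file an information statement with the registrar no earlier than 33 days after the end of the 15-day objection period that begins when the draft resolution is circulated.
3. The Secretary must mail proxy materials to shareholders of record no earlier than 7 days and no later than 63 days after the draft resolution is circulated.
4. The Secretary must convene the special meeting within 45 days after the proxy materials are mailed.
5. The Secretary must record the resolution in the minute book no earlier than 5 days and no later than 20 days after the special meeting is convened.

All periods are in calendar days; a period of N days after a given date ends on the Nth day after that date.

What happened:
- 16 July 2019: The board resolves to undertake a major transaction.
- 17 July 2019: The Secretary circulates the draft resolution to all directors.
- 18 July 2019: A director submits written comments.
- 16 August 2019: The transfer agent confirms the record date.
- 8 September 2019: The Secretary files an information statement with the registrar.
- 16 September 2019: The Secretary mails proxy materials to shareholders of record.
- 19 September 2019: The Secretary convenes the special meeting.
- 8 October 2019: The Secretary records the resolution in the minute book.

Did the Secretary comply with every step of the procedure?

Yes

Step 1 — counting 74 days from 16 July 2019 (when the board resolution is passed) gives a deadline of 28 September 2019; done 17 July 2019 — timely.
Step 2 — must wait 33 days from 1 August 2019 (end of the 15-day objection period, which began when the draft resolution is circulated on 17 July 2019), so not before 3 September 2019; 8 September 2019 is on or after that date.
Step 3 — 7 and 63 days from 17 July 2019 (when the draft resolution is circulated) are 24 July 2019 and 18 September 2019 respectively; done 16 September 2019, which is between those dates.
Step 4 — counting 45 days from 16 September 2019 (when the proxy materials are mailed) gives a deadline of 31 October 2019; 19 September 2019 is within that limit.
Step 5 — 5 and 20 days from 19 September 2019 (when the special meeting is convened) are 24 September 2019 and 9 October 2019 respectively; 8 October 2019 falls inside that range.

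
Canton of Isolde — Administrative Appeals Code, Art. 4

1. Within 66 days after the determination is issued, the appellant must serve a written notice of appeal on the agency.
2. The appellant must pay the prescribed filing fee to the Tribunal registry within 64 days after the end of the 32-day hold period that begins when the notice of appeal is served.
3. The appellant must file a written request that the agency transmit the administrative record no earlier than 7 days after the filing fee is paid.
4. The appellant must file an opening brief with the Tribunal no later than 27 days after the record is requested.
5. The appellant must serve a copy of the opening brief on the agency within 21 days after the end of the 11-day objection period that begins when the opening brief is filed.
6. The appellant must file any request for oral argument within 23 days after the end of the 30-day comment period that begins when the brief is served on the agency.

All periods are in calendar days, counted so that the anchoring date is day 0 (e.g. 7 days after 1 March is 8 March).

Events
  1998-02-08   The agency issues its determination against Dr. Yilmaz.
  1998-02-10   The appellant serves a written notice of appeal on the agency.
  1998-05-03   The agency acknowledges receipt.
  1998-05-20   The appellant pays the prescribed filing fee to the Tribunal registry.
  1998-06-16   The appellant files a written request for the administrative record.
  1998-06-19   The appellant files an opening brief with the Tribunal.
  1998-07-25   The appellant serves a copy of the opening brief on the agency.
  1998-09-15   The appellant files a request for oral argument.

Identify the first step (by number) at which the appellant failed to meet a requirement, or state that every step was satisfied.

Step 2

Step 1: 66 days after 1998-02-08 (when the determination is issued) is 1998-04-15; completed 1998-02-10, before the deadline.
Step 2: 64 days after 1998-03-14 (end of the 32-day hold period, which began when the notice of appeal is served on 1998-02-10) is 1998-05-17; done 1998-05-20 — 3 days late.
The analysis stops there.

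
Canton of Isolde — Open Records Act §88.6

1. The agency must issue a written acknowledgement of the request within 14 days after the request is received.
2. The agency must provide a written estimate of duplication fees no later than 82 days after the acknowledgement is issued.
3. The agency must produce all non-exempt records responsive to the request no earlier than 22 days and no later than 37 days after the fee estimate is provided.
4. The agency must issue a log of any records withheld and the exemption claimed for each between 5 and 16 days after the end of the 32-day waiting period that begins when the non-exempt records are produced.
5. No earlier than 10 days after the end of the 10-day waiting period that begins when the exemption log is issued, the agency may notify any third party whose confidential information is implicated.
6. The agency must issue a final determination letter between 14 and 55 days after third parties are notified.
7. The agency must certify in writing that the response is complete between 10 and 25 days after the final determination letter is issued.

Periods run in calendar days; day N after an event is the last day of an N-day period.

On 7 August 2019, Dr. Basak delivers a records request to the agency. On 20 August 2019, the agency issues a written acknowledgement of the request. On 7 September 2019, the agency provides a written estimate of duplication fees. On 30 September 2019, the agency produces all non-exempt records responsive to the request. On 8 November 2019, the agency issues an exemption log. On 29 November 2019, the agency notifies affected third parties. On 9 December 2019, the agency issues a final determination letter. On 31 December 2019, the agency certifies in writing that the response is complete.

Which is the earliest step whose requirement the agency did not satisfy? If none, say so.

Step 6

Step 1 — counting 14 days from 7 August 2019 (when the request is received) gives a deadline of 21 August 2019; done 20 August 2019 — timely.
Step 2 — counting 82 days from 20 August 2019 (when the acknowledgement is issued) gives a deadline of 10 November 2019; done 7 September 2019 — timely.
Step 3 — 22 and 37 days from 7 September 2019 (when the fee estimate is provided) are 29 September 2019 and 14 October 2019 respectively; done 30 September 2019, which is between those dates.
Step 4 — 5 and 16 days from 1 November 2019 (end of the 32-day waiting period, which began when the non-exempt records are produced on 30 September 2019) are 6 November 2019 and 17 November 2019 respectively; done 8 November 2019 — within the window.
Step 5 — must wait 10 days from 18 November 2019 (end of the 10-day waiting period, which began when the exemption log is issued on 8 November 2019), so not before 28 November 2019; 29 November 2019 is on or after that date.
Step 6 — 14 and 55 days from 29 November 2019 (when third parties are notified) are 13 December 2019 and 23 January 2020 respectively; 9 December 2019 is 4 days too early.
The procedure was therefore not followed at step 6.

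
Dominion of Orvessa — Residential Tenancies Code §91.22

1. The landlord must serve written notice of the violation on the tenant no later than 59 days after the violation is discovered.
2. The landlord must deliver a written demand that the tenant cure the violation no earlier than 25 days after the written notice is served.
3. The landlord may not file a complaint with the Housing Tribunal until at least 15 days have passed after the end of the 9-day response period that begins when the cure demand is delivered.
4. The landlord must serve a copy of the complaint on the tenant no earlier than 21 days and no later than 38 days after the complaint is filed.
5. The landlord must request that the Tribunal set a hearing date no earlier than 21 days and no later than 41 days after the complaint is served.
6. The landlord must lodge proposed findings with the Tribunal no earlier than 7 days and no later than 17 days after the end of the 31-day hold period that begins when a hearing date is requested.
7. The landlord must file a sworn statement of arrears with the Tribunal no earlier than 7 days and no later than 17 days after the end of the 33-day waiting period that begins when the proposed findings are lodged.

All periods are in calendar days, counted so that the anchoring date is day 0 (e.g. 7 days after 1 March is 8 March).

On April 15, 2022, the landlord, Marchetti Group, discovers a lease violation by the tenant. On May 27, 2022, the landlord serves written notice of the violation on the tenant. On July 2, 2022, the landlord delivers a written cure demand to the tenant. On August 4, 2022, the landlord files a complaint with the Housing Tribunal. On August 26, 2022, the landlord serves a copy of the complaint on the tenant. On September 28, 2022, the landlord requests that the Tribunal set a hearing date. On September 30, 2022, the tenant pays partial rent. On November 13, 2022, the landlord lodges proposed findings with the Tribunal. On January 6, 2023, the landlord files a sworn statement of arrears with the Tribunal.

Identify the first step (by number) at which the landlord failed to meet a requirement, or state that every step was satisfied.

Step 1 — counting 59 days from April 15, 2022 (when the violation is discovered) gives a deadline of June 13, 2022; May 27, 2022 is within that limit.
Step 2 — must wait 25 days from May 27, 2022 (when the written notice is served), so not before June 21, 2022; done July 2, 2022, after the minimum wait.
Step 3 — must wait 15 days from July 11, 2022 (end of the 9-day response period, which began when the cure demand is delivered on July 2, 2022), so not before July 26, 2022; August 4, 2022 is on or after that date.
Step 4 — 21 and 38 days from August 4, 2022 (when the complaint is filed) are August 25, 2022 and September 11, 2022 respectively; done August 26, 2022 — within the window.
Step 5 — 21 and 41 days from August 26, 2022 (when the complaint is served) are September 16, 2022 and October 6, 2022 respectively; done September 28, 2022, which is between those dates.
Step 6 — 7 and 17 days from October 29, 2022 (end of the 31-day hold period, which began when a hearing date is requested on September 28, 2022) are November 5, 2022 and November 15, 2022 respectively; done November 13, 2022 — within the window.
Step 7 — 7 and 17 days from December 16, 2022 (end of the 33-day waiting period, which began when the proposed findings are lodged on November 13, 2022) are December 23, 2022 and January 2, 2023 respectively; January 6, 2023 is 4 days past the end of the window.
Later steps need not be reached.

Step 7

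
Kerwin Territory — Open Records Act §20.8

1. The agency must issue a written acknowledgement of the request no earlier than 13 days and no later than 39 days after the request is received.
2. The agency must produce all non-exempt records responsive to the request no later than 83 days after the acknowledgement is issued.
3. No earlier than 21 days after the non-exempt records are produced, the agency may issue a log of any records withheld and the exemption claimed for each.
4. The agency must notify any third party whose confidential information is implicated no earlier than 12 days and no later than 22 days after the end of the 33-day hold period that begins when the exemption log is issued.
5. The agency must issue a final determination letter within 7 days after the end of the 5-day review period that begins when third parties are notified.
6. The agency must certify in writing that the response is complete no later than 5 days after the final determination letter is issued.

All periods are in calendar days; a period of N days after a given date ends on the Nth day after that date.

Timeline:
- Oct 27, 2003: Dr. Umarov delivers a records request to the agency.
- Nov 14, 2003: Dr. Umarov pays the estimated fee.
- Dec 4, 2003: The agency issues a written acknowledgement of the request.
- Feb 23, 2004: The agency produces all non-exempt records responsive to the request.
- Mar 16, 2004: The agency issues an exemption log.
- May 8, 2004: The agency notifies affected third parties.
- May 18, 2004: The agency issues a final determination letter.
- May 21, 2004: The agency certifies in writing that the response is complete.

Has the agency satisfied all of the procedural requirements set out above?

Yes

Step 1 — 13 and 39 days from Oct 27, 2003 (when the request is received) are Nov 9, 2003 and Dec 5, 2003 respectively; Dec 4, 2003 falls inside that range.
Step 2 — counting 83 days from Dec 4, 2003 (when the acknowledgement is issued) gives a deadline of Feb 25, 2004; completed Feb 23, 2004, before the deadline.
Step 3 — must wait 21 days from Feb 23, 2004 (when the non-exempt records are produced), so not before Mar 15, 2004; done Mar 16, 2004 — permitted.
Step 4 — 12 and 22 days from Apr 18, 2004 (end of the 33-day hold period, which began when the exemption log is issued on Mar 16, 2004) are Apr 30, 2004 and May 10, 2004 respectively; done May 8, 2004 — within the window.
Step 5 — counting 7 days from May 13, 2004 (end of the 5-day review period, which began when third parties are notified on May 8, 2004) gives a deadline of May 20, 2004; done May 18, 2004 — timely.
Step 6 — counting 5 days from May 18, 2004 (when the final determination letter is issued) gives a deadline of May 23, 2004; done May 21, 2004 — timely.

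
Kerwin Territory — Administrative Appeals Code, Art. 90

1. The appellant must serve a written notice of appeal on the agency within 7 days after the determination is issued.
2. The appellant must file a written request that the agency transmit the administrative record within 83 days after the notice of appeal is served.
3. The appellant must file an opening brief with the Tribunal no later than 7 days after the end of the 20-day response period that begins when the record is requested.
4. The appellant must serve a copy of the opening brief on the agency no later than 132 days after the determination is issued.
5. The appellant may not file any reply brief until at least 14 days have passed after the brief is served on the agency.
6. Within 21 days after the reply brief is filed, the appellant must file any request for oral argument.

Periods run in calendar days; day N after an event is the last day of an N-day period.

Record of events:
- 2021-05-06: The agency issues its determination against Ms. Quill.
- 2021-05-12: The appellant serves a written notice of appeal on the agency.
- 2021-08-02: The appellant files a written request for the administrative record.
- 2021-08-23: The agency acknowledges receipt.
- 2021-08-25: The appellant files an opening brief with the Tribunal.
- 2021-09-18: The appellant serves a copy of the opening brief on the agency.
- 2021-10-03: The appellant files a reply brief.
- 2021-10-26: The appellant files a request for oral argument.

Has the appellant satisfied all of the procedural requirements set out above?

(1) due by 2021-05-06 + 7 days = 2021-05-13; done 2021-05-12 — timely.
(2) due by 2021-05-12 + 83 days = 2021-08-03; completed 2021-08-02, before the deadline.
(3) due by 2021-08-22 + 7 days = 2021-08-29; completed 2021-08-25, before the deadline.
(4) due by 2021-05-06 + 132 days = 2021-09-15; done 2021-09-18 — 3 days late.
The analysis stops there.

No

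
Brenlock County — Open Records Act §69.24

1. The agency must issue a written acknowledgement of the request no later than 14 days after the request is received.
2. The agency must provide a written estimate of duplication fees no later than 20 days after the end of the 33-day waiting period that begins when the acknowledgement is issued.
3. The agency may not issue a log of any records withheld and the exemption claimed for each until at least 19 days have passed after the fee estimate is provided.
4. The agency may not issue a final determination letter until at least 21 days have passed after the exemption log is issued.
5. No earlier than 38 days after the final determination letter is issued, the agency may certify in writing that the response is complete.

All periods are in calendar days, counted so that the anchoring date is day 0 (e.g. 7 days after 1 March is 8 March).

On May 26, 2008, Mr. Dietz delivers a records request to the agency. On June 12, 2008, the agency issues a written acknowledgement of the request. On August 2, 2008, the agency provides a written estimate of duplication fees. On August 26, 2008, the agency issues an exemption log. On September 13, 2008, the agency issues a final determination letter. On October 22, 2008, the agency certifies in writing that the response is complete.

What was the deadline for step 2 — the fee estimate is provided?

August 4, 2008

The acknowledgement is issued on June 12, 2008; the 33-day waiting period therefore ends July 15, 2008, and step 2 runs from that date. 20 days after July 15, 2008 is August 4, 2008.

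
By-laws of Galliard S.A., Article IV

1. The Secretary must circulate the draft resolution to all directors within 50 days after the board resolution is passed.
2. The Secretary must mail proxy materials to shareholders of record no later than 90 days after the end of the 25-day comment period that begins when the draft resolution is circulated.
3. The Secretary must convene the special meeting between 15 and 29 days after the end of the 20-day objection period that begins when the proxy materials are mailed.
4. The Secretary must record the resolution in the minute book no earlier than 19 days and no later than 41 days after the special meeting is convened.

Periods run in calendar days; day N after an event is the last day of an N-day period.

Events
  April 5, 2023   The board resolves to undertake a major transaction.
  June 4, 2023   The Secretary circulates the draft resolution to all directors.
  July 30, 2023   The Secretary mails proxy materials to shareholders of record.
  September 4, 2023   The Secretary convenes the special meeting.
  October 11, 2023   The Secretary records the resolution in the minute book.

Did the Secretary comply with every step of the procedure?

No

Step 1: 50 days after April 5, 2023 (when the board resolution is passed) is May 25, 2023; June 4, 2023 misses that deadline by 10 days.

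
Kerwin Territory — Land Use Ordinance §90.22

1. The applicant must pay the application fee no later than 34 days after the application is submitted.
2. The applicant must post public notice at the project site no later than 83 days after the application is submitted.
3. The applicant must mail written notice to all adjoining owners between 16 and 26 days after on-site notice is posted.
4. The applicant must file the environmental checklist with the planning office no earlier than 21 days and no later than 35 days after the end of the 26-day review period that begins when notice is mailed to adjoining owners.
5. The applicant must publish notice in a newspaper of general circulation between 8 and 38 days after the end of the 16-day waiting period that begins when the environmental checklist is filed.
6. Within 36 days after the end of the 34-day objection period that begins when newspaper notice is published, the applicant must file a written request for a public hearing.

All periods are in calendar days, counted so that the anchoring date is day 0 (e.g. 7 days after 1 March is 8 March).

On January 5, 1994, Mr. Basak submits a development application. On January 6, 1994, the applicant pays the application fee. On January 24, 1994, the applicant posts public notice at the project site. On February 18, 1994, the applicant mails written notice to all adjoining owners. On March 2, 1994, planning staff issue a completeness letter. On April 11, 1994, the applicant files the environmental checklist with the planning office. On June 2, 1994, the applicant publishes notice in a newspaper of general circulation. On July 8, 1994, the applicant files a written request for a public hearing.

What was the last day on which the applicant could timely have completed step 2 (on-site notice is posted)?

March 29, 1994

Step 2 runs from January 5, 1994, when the application is submitted. 83 days after January 5, 1994 is March 29, 1994.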